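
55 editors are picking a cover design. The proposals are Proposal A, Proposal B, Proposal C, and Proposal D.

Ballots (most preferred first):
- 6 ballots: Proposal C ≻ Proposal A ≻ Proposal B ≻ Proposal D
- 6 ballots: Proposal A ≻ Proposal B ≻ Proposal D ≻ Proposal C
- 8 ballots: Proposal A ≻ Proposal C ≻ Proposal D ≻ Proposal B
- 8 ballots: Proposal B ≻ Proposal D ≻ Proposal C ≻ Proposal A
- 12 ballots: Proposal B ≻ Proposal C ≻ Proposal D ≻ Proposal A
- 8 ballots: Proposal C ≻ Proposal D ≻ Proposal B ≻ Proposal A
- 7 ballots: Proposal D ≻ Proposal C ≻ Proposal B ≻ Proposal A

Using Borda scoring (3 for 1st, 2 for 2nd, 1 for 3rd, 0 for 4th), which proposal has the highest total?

Proposal A: 6×2 + 6×3 + 8×3 + 8×0 + 12×0 + 8×0 + 7×0 = 54
Proposal B: 6×1 + 6×2 + 8×0 + 8×3 + 12×3 + 8×1 + 7×1 = 93
Proposal C: 6×3 + 6×0 + 8×2 + 8×1 + 12×2 + 8×3 + 7×2 = 104
Proposal D: 6×0 + 6×1 + 8×1 + 8×2 + 12×1 + 8×2 + 7×3 = 79

Proposal C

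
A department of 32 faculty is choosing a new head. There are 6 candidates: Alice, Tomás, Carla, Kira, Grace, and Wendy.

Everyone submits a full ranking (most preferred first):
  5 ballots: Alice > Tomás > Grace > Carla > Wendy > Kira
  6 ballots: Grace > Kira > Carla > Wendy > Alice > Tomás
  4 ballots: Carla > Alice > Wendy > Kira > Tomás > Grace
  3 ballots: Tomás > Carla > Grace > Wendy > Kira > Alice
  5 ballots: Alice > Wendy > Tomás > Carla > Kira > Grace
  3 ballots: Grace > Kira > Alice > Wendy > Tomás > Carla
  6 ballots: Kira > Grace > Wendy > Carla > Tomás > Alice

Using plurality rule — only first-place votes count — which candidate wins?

First-place votes: Alice 10, Tomás 3, Carla 4, Kira 6, Grace 9, Wendy 0.

Alice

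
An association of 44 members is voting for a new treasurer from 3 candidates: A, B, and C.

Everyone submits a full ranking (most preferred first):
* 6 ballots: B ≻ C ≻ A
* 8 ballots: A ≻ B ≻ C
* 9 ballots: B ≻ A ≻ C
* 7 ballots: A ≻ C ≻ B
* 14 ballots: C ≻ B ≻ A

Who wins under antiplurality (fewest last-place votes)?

Last-place votes: A 20, B 7, C 17.

B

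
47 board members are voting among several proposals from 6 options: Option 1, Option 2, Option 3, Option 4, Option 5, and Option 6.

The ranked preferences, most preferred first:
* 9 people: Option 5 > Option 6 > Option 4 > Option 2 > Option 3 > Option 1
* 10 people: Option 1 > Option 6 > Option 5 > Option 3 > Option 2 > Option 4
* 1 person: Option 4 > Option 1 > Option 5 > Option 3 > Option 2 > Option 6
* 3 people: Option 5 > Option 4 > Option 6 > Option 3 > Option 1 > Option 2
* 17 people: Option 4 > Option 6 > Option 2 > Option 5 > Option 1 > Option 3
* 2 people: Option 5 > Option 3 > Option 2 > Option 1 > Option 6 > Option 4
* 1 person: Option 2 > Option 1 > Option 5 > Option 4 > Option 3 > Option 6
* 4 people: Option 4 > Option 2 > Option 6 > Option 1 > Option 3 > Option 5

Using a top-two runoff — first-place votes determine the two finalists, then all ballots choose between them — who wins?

Round 1 first-place votes: Option 1 10, Option 2 1, Option 3 0, Option 4 22, Option 5 14, Option 6 0. Option 4 and Option 5 advance.
Runoff: Option 4 is ranked above Option 5 on 22 ballots, Option 5 above Option 4 on 25.

Option 5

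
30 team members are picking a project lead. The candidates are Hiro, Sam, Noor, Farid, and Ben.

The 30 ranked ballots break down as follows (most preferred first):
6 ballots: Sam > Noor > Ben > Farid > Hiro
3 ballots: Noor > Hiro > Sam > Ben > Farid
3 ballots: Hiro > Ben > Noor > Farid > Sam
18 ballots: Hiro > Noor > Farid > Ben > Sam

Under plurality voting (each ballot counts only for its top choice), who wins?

Hiro

First-place votes: Hiro 21, Sam 6, Noor 3, Farid 0, Ben 0.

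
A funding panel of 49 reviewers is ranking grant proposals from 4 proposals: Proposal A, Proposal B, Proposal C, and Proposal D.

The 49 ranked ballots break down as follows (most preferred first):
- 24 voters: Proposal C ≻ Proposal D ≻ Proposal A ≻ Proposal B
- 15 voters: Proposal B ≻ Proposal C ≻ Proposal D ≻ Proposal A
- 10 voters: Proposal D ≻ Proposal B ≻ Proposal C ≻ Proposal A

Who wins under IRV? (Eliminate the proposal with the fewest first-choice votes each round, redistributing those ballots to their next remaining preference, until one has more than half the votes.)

Round 1: Proposal A 0, Proposal B 15, Proposal C 24, Proposal D 10. Proposal A eliminated.
Round 2: Proposal B 15, Proposal C 24, Proposal D 10. Proposal D eliminated.
Round 3: Proposal B 25, Proposal C 24. Proposal B has a majority (≥25).

Proposal B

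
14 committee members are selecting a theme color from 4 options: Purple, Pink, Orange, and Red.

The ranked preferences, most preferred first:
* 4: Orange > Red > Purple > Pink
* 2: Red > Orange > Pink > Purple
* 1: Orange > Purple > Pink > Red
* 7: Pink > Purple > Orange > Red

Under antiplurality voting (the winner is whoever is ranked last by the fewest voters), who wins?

Orange

Last-place votes: Purple 2, Pink 4, Orange 0, Red 8.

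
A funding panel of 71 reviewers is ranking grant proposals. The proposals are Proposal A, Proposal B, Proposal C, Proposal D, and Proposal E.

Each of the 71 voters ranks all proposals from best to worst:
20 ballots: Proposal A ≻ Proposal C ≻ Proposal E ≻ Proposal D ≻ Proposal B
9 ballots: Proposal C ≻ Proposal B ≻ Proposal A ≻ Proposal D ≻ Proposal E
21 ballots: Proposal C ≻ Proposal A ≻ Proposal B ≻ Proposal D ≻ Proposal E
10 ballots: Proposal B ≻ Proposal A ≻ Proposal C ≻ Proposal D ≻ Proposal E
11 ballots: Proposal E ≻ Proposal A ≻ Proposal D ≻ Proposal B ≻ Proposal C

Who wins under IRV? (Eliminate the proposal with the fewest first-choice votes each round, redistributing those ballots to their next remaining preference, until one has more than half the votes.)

Proposal A

Round 1: Proposal A 20, Proposal B 10, Proposal C 30, Proposal D 0, Proposal E 11. Proposal D eliminated.
Round 2: Proposal A 20, Proposal B 10, Proposal C 30, Proposal E 11. Proposal B eliminated.
Round 3: Proposal A 30, Proposal C 30, Proposal E 11. Proposal E eliminated.
Round 4: Proposal A 41, Proposal C 30. Proposal A has a majority (≥36).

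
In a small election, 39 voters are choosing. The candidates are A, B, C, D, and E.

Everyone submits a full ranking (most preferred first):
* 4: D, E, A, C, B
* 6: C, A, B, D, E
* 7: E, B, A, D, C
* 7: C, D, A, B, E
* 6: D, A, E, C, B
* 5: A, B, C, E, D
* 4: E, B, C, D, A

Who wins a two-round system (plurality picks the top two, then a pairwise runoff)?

E

Round 1 first-place votes: A 5, B 0, C 13, D 10, E 11. C and E advance.
Runoff: C is ranked above E on 18 ballots, E above C on 21.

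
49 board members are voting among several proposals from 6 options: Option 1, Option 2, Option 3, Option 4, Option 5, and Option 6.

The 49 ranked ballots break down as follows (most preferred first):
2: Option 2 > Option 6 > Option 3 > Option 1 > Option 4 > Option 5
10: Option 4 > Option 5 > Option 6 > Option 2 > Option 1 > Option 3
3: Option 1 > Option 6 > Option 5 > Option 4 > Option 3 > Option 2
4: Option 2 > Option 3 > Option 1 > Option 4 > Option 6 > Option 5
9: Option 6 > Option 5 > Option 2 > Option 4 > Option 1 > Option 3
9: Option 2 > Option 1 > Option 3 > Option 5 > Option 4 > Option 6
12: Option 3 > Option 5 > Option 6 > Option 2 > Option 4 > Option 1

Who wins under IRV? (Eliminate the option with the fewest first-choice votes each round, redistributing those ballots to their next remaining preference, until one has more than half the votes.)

Round 1: Option 1 3, Option 2 15, Option 3 12, Option 4 10, Option 5 0, Option 6 9. Option 5 eliminated.
Round 2: Option 1 3, Option 2 15, Option 3 12, Option 4 10, Option 6 9. Option 1 eliminated.
Round 3: Option 2 15, Option 3 12, Option 4 10, Option 6 12. Option 4 eliminated.
Round 4: Option 2 15, Option 3 12, Option 6 22. Option 3 eliminated.
Round 5: Option 2 15, Option 6 34. Option 6 has a majority (≥25).

Option 6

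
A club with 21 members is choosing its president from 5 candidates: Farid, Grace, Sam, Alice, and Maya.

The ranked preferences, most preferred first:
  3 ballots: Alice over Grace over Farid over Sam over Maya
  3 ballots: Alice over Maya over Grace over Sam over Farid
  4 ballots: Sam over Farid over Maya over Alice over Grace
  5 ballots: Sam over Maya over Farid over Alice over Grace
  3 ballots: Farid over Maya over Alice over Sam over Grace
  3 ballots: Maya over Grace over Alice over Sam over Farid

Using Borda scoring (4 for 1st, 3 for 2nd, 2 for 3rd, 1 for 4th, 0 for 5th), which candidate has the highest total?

Maya

Farid: 3×2 + 3×0 + 4×3 + 5×2 + 3×4 + 3×0 = 40
Grace: 3×3 + 3×2 + 4×0 + 5×0 + 3×0 + 3×3 = 24
Sam: 3×1 + 3×1 + 4×4 + 5×4 + 3×1 + 3×1 = 48
Alice: 3×4 + 3×4 + 4×1 + 5×1 + 3×2 + 3×2 = 45
Maya: 3×0 + 3×3 + 4×2 + 5×3 + 3×3 + 3×4 = 53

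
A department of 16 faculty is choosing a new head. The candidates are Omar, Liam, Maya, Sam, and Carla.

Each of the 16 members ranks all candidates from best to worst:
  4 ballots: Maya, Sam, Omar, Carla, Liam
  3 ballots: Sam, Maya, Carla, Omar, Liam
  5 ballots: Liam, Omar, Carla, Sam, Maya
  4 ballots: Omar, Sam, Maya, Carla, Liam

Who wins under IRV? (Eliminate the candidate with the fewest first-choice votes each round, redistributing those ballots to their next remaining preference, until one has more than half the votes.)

Round 1: Omar 4, Liam 5, Maya 4, Sam 3, Carla 0. Carla eliminated.
Round 2: Omar 4, Liam 5, Maya 4, Sam 3. Sam eliminated.
Round 3: Omar 4, Liam 5, Maya 7. Omar eliminated.
Round 4: Liam 5, Maya 11. Maya has a majority (≥9).

Maya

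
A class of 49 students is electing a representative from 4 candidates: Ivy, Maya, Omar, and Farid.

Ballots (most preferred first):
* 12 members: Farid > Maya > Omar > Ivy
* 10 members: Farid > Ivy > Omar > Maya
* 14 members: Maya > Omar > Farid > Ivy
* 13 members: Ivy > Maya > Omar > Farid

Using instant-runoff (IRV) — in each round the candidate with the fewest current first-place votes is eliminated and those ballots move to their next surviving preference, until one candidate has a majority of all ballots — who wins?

Round 1: Ivy 13, Maya 14, Omar 0, Farid 22. Omar eliminated.
Round 2: Ivy 13, Maya 14, Farid 22. Ivy eliminated.
Round 3: Maya 27, Farid 22. Maya has a majority (≥25).

Maya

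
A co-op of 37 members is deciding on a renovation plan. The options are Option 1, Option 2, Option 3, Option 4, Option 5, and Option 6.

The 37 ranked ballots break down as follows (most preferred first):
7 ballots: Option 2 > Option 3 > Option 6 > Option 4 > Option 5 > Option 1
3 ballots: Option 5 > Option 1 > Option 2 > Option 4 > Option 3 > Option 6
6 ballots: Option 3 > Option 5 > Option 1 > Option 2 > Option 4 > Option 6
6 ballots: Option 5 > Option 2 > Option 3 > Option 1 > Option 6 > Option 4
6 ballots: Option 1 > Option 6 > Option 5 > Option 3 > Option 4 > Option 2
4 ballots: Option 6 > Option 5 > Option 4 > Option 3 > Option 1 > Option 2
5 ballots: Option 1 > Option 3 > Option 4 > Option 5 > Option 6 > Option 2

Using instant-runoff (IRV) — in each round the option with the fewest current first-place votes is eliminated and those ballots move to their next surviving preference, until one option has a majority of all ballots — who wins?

Option 5

Round 1: Option 1 11, Option 2 7, Option 3 6, Option 4 0, Option 5 9, Option 6 4. Option 4 eliminated.
Round 2: Option 1 11, Option 2 7, Option 3 6, Option 5 9, Option 6 4. Option 6 eliminated.
Round 3: Option 1 11, Option 2 7, Option 3 6, Option 5 13. Option 3 eliminated.
Round 4: Option 1 11, Option 2 7, Option 5 19. Option 5 has a majority (≥19).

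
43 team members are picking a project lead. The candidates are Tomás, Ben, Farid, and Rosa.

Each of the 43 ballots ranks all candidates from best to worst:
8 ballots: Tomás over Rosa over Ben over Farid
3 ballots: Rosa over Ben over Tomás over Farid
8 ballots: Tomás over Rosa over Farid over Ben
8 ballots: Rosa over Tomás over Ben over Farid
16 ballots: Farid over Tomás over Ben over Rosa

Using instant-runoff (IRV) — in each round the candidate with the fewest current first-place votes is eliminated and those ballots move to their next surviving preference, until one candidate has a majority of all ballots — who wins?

Tomás

Round 1: Tomás 16, Ben 0, Farid 16, Rosa 11. Ben eliminated.
Round 2: Tomás 16, Farid 16, Rosa 11. Rosa eliminated.
Round 3: Tomás 27, Farid 16. Tomás has a majority (≥22).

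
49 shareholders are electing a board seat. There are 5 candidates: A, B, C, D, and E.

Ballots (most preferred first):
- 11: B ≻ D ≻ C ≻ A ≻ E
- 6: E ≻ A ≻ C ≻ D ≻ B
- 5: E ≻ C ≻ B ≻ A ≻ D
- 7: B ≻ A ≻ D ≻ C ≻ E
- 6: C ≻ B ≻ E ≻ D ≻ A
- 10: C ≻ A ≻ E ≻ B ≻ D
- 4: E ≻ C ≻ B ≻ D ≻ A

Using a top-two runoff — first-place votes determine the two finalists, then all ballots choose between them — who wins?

C

Round 1 first-place votes: A 0, B 18, C 16, D 0, E 15. B and C advance.
Runoff: B is ranked above C on 18 ballots, C above B on 31.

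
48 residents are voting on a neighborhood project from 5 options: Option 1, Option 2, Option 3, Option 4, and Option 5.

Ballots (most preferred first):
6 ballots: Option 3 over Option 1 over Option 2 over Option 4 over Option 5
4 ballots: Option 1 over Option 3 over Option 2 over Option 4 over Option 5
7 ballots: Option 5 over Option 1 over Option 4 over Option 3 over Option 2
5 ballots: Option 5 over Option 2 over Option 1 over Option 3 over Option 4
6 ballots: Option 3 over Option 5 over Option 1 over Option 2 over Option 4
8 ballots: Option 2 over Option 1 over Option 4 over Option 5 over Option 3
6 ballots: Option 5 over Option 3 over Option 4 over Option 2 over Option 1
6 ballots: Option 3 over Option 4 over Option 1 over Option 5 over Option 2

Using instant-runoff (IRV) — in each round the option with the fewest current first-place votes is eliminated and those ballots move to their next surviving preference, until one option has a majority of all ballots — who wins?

Round 1: Option 1 4, Option 2 8, Option 3 18, Option 4 0, Option 5 18. Option 4 eliminated.
Round 2: Option 1 4, Option 2 8, Option 3 18, Option 5 18. Option 1 eliminated.
Round 3: Option 2 8, Option 3 22, Option 5 18. Option 2 eliminated.
Round 4: Option 3 22, Option 5 26. Option 5 has a majority (≥25).

Option 5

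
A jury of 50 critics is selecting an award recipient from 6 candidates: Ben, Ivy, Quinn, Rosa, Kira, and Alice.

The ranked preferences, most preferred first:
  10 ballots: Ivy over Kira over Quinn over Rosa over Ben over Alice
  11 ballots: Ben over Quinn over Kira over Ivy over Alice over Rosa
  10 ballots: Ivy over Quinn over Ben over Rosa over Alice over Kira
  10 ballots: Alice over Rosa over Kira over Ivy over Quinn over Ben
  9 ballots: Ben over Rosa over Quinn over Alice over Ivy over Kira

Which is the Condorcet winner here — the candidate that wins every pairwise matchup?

Ivy

Ivy vs Ben: 30–20
Ivy vs Quinn: 30–20
Ivy vs Rosa: 31–19
Ivy vs Kira: 29–21
Ivy vs Alice: 31–19
Ivy beats every other candidate.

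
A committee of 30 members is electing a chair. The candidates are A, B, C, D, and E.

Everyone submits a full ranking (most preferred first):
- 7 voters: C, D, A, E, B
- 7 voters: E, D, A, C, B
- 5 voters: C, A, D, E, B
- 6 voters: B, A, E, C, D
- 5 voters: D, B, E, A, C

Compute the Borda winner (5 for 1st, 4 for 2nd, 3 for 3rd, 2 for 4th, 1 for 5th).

A: 7×3 + 7×3 + 5×4 + 6×4 + 5×2 = 96
B: 7×1 + 7×1 + 5×1 + 6×5 + 5×4 = 69
C: 7×5 + 7×2 + 5×5 + 6×2 + 5×1 = 91
D: 7×4 + 7×4 + 5×3 + 6×1 + 5×5 = 102
E: 7×2 + 7×5 + 5×2 + 6×3 + 5×3 = 92

D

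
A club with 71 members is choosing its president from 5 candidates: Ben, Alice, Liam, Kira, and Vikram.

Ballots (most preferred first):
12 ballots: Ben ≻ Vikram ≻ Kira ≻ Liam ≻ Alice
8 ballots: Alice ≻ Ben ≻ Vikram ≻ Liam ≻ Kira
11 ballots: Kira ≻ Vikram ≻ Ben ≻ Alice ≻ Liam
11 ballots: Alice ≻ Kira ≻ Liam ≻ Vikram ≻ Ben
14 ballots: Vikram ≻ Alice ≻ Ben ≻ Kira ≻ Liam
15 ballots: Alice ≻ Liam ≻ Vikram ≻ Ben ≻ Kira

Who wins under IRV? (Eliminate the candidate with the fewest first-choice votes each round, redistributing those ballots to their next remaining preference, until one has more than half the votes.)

Vikram

Round 1: Ben 12, Alice 34, Liam 0, Kira 11, Vikram 14. Liam eliminated.
Round 2: Ben 12, Alice 34, Kira 11, Vikram 14. Kira eliminated.
Round 3: Ben 12, Alice 34, Vikram 25. Ben eliminated.
Round 4: Alice 34, Vikram 37. Vikram has a majority (≥36).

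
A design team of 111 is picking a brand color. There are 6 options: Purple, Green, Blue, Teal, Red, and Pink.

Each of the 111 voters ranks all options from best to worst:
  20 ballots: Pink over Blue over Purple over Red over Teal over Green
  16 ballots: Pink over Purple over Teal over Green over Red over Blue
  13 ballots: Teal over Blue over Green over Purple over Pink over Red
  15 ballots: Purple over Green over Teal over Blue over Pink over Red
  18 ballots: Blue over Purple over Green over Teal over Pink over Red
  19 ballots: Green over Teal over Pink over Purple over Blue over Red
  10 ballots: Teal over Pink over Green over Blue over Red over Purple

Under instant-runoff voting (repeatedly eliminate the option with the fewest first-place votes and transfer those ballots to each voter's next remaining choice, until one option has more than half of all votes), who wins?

Green

Round 1: Purple 15, Green 19, Blue 18, Teal 23, Red 0, Pink 36. Red eliminated.
Round 2: Purple 15, Green 19, Blue 18, Teal 23, Pink 36. Purple eliminated.
Round 3: Green 34, Blue 18, Teal 23, Pink 36. Blue eliminated.
Round 4: Green 52, Teal 23, Pink 36. Teal eliminated.
Round 5: Green 65, Pink 46. Green has a majority (≥56).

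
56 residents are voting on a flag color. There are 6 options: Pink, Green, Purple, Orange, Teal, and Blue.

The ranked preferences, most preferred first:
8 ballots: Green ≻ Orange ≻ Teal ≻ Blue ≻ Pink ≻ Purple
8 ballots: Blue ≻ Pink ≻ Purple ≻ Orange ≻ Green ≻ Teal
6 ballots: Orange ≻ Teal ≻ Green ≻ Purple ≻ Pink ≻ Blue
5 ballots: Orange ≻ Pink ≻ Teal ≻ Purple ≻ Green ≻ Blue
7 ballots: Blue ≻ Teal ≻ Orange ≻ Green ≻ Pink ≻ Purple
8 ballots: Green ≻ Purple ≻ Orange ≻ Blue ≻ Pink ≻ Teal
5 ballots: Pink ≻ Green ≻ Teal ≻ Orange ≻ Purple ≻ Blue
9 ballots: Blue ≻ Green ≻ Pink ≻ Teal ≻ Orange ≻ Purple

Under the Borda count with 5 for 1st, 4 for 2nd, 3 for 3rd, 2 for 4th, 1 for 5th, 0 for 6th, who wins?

Green

Pink: 8×1 + 8×4 + 6×1 + 5×4 + 7×1 + 8×1 + 5×5 + 9×3 = 133
Green: 8×5 + 8×1 + 6×3 + 5×1 + 7×2 + 8×5 + 5×4 + 9×4 = 181
Purple: 8×0 + 8×3 + 6×2 + 5×2 + 7×0 + 8×4 + 5×1 + 9×0 = 83
Orange: 8×4 + 8×2 + 6×5 + 5×5 + 7×3 + 8×3 + 5×2 + 9×1 = 167
Teal: 8×3 + 8×0 + 6×4 + 5×3 + 7×4 + 8×0 + 5×3 + 9×2 = 124
Blue: 8×2 + 8×5 + 6×0 + 5×0 + 7×5 + 8×2 + 5×0 + 9×5 = 152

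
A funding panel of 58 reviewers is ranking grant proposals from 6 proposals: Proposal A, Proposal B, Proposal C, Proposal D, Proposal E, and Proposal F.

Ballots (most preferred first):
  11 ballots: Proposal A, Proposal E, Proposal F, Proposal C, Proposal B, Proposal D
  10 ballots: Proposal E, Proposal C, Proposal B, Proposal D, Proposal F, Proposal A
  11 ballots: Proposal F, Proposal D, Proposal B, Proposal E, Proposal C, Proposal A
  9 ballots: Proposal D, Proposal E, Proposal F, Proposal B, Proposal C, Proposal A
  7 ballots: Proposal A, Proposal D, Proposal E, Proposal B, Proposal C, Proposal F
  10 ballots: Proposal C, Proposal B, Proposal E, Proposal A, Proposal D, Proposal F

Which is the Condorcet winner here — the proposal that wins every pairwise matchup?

Proposal E vs Proposal A: 40–18
Proposal E vs Proposal B: 37–21
Proposal E vs Proposal C: 48–10
Proposal E vs Proposal D: 31–27
Proposal E vs Proposal F: 47–11
Proposal E beats every other proposal.

Proposal E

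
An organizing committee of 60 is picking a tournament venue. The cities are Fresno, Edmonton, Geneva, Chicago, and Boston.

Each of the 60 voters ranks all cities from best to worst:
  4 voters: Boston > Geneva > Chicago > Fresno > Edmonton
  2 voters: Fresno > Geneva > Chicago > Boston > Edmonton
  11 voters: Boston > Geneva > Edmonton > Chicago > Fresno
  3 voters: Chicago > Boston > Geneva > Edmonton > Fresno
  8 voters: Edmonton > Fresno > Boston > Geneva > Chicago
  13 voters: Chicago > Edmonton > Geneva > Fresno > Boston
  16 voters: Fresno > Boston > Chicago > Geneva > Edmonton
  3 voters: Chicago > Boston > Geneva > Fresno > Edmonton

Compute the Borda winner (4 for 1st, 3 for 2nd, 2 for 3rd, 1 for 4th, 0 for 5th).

Boston

Fresno: 4×1 + 2×4 + 11×0 + 3×0 + 8×3 + 13×1 + 16×4 + 3×1 = 116
Edmonton: 4×0 + 2×0 + 11×2 + 3×1 + 8×4 + 13×3 + 16×0 + 3×0 = 96
Geneva: 4×3 + 2×3 + 11×3 + 3×2 + 8×1 + 13×2 + 16×1 + 3×2 = 113
Chicago: 4×2 + 2×2 + 11×1 + 3×4 + 8×0 + 13×4 + 16×2 + 3×4 = 131
Boston: 4×4 + 2×1 + 11×4 + 3×3 + 8×2 + 13×0 + 16×3 + 3×3 = 144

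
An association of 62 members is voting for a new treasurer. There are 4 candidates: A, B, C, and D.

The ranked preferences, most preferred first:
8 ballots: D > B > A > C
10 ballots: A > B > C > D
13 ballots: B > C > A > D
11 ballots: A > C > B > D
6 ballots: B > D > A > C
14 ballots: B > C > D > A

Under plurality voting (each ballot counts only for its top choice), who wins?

B

First-place votes: A 21, B 33, C 0, D 8.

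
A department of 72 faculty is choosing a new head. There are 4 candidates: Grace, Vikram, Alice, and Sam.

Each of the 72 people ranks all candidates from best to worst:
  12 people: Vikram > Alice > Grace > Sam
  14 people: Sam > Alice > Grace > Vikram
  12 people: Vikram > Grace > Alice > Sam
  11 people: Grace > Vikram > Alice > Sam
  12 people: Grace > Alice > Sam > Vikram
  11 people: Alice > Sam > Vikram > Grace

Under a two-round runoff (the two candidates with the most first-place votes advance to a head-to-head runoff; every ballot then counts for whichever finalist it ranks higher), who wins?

Grace

Round 1 first-place votes: Grace 23, Vikram 24, Alice 11, Sam 14. Vikram and Grace advance.
Runoff: Vikram is ranked above Grace on 35 ballots, Grace above Vikram on 37.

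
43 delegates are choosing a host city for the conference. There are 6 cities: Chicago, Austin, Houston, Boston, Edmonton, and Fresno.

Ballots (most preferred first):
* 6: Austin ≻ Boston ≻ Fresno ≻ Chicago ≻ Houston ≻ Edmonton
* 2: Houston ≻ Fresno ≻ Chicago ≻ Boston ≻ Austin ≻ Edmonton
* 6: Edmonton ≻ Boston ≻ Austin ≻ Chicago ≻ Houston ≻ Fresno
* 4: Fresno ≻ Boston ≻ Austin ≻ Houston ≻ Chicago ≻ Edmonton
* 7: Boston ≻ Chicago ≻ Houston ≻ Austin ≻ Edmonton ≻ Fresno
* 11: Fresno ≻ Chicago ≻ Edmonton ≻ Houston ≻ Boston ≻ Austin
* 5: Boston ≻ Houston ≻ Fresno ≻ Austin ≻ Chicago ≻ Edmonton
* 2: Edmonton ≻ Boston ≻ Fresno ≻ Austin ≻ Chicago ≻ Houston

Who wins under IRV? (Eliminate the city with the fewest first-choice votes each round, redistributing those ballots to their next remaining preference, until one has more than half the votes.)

Boston

Round 1: Chicago 0, Austin 6, Houston 2, Boston 12, Edmonton 8, Fresno 15. Chicago eliminated.
Round 2: Austin 6, Houston 2, Boston 12, Edmonton 8, Fresno 15. Houston eliminated.
Round 3: Austin 6, Boston 12, Edmonton 8, Fresno 17. Austin eliminated.
Round 4: Boston 18, Edmonton 8, Fresno 17. Edmonton eliminated.
Round 5: Boston 26, Fresno 17. Boston has a majority (≥22).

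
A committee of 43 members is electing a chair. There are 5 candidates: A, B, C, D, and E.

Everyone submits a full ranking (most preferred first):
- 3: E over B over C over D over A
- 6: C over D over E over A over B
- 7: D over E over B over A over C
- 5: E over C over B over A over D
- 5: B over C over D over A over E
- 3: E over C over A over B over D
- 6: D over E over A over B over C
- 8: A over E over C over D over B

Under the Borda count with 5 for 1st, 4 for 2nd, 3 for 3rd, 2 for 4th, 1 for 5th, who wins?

E

A: 3×1 + 6×2 + 7×2 + 5×2 + 5×2 + 3×3 + 6×3 + 8×5 = 116
B: 3×4 + 6×1 + 7×3 + 5×3 + 5×5 + 3×2 + 6×2 + 8×1 = 105
C: 3×3 + 6×5 + 7×1 + 5×4 + 5×4 + 3×4 + 6×1 + 8×3 = 128
D: 3×2 + 6×4 + 7×5 + 5×1 + 5×3 + 3×1 + 6×5 + 8×2 = 134
E: 3×5 + 6×3 + 7×4 + 5×5 + 5×1 + 3×5 + 6×4 + 8×4 = 162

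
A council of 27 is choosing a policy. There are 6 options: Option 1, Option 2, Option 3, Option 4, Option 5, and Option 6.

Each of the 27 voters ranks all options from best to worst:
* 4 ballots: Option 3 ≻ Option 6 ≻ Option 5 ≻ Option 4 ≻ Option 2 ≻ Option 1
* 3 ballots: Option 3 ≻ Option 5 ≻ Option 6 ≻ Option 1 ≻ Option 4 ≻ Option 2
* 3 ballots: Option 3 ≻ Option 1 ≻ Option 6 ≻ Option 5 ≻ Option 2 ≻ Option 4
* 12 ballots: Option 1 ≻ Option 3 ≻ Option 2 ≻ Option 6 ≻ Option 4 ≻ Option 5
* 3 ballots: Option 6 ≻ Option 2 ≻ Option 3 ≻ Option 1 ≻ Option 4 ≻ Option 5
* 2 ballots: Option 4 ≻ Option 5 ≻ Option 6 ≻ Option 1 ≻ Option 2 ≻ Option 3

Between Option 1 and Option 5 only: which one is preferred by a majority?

Option 1

Option 1 is ranked above Option 5 on 18 ballots; Option 5 above Option 1 on 9.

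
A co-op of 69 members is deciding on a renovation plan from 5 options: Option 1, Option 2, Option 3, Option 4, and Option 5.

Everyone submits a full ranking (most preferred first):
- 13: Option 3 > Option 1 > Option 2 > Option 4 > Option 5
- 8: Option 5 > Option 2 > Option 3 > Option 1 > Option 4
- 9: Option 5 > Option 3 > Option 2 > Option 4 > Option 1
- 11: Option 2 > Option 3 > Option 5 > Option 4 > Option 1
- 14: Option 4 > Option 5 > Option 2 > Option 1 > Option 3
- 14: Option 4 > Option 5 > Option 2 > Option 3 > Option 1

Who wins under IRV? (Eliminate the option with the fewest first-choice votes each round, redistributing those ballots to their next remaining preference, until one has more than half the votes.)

Option 3

Round 1: Option 1 0, Option 2 11, Option 3 13, Option 4 28, Option 5 17. Option 1 eliminated.
Round 2: Option 2 11, Option 3 13, Option 4 28, Option 5 17. Option 2 eliminated.
Round 3: Option 3 24, Option 4 28, Option 5 17. Option 5 eliminated.
Round 4: Option 3 41, Option 4 28. Option 3 has a majority (≥35).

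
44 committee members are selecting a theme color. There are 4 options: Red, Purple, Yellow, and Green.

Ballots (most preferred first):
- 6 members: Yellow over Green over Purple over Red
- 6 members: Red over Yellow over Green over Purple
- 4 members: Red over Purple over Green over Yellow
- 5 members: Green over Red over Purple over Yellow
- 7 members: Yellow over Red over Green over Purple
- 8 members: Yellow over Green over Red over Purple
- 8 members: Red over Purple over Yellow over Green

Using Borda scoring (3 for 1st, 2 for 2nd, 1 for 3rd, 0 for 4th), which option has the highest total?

Red

Red: 6×0 + 6×3 + 4×3 + 5×2 + 7×2 + 8×1 + 8×3 = 86
Purple: 6×1 + 6×0 + 4×2 + 5×1 + 7×0 + 8×0 + 8×2 = 35
Yellow: 6×3 + 6×2 + 4×0 + 5×0 + 7×3 + 8×3 + 8×1 = 83
Green: 6×2 + 6×1 + 4×1 + 5×3 + 7×1 + 8×2 + 8×0 = 60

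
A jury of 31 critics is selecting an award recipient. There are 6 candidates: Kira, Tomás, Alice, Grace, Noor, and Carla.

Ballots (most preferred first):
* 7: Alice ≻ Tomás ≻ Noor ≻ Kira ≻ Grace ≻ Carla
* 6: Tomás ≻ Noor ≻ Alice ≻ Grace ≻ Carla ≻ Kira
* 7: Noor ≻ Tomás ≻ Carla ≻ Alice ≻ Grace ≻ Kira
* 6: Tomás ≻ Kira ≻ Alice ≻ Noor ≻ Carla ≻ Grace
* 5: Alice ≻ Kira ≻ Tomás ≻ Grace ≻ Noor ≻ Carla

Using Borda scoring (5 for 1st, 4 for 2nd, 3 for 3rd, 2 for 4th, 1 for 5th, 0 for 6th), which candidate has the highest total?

Tomás

Kira: 7×2 + 6×0 + 7×0 + 6×4 + 5×4 = 58
Tomás: 7×4 + 6×5 + 7×4 + 6×5 + 5×3 = 131
Alice: 7×5 + 6×3 + 7×2 + 6×3 + 5×5 = 110
Grace: 7×1 + 6×2 + 7×1 + 6×0 + 5×2 = 36
Noor: 7×3 + 6×4 + 7×5 + 6×2 + 5×1 = 97
Carla: 7×0 + 6×1 + 7×3 + 6×1 + 5×0 = 33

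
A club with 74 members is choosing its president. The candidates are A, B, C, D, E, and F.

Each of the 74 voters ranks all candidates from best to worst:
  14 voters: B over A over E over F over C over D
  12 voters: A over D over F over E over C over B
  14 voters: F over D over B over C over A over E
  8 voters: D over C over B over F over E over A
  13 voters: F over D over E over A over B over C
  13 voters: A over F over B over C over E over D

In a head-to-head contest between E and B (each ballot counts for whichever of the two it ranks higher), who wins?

E is ranked above B on 25 ballots; B above E on 49.

B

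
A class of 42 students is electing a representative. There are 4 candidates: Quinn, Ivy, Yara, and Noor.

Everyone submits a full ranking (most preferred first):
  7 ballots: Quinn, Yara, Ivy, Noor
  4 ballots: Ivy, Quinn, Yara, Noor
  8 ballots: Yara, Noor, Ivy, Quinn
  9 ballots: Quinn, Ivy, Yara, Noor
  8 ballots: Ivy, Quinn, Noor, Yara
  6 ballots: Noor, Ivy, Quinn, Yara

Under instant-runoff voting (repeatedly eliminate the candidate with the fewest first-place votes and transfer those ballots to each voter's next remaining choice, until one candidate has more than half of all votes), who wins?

Ivy

Round 1: Quinn 16, Ivy 12, Yara 8, Noor 6. Noor eliminated.
Round 2: Quinn 16, Ivy 18, Yara 8. Yara eliminated.
Round 3: Quinn 16, Ivy 26. Ivy has a majority (≥22).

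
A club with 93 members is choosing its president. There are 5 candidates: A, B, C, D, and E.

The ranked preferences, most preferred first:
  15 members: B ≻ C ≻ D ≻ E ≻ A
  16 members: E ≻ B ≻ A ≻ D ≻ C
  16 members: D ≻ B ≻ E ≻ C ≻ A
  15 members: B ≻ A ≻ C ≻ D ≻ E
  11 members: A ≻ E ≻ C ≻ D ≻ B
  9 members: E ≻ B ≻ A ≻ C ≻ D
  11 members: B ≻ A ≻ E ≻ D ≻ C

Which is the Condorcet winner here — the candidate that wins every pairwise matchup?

B

B vs A: 82–11
B vs C: 82–11
B vs D: 66–27
B vs E: 57–36
B beats every other candidate.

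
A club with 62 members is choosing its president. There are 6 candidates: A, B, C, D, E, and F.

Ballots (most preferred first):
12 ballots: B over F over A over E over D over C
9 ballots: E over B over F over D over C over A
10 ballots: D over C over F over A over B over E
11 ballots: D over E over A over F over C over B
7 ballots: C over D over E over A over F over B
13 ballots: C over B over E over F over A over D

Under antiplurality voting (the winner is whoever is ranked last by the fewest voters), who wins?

Last-place votes: A 9, B 18, C 12, D 13, E 10, F 0.

F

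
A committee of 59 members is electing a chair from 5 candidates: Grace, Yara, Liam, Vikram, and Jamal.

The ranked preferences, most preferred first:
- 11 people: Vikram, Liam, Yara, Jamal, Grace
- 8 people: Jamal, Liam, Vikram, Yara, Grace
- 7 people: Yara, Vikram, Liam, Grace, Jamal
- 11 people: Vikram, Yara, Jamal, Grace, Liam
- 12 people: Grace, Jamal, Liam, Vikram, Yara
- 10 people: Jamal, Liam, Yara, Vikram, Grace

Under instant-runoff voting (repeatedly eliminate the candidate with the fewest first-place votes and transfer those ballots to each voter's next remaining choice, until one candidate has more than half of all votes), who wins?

Jamal

Round 1: Grace 12, Yara 7, Liam 0, Vikram 22, Jamal 18. Liam eliminated.
Round 2: Grace 12, Yara 7, Vikram 22, Jamal 18. Yara eliminated.
Round 3: Grace 12, Vikram 29, Jamal 18. Grace eliminated.
Round 4: Vikram 29, Jamal 30. Jamal has a majority (≥30).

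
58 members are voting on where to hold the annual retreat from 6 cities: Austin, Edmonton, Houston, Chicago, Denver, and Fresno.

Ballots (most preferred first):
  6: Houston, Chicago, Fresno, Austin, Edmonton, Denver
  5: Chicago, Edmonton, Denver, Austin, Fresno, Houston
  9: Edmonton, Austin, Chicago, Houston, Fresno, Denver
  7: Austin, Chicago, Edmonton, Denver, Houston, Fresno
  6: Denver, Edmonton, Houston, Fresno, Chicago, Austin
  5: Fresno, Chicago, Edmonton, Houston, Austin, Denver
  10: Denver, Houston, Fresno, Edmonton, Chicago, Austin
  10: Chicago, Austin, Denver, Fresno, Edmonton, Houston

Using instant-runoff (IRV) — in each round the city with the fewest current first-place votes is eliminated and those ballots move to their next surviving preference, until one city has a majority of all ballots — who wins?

Round 1: Austin 7, Edmonton 9, Houston 6, Chicago 15, Denver 16, Fresno 5. Fresno eliminated.
Round 2: Austin 7, Edmonton 9, Houston 6, Chicago 20, Denver 16. Houston eliminated.
Round 3: Austin 7, Edmonton 9, Chicago 26, Denver 16. Austin eliminated.
Round 4: Edmonton 9, Chicago 33, Denver 16. Chicago has a majority (≥30).

Chicago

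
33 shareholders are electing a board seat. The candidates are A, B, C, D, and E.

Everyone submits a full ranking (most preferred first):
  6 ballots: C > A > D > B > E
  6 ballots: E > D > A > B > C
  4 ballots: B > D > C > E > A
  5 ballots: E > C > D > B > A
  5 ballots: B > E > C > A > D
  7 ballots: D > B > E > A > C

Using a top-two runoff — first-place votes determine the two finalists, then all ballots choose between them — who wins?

B

Round 1 first-place votes: A 0, B 9, C 6, D 7, E 11. E and B advance.
Runoff: E is ranked above B on 11 ballots, B above E on 22.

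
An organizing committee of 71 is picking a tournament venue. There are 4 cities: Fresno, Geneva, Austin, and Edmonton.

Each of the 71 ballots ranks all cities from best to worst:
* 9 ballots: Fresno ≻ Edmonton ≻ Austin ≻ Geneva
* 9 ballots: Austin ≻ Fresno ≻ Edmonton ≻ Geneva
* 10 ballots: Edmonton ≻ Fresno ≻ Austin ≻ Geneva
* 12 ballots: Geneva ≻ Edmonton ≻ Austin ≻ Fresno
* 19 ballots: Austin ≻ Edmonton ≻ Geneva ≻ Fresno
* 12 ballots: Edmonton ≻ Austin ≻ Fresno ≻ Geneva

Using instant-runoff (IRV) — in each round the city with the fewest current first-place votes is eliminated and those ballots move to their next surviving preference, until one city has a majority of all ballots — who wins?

Edmonton

Round 1: Fresno 9, Geneva 12, Austin 28, Edmonton 22. Fresno eliminated.
Round 2: Geneva 12, Austin 28, Edmonton 31. Geneva eliminated.
Round 3: Austin 28, Edmonton 43. Edmonton has a majority (≥36).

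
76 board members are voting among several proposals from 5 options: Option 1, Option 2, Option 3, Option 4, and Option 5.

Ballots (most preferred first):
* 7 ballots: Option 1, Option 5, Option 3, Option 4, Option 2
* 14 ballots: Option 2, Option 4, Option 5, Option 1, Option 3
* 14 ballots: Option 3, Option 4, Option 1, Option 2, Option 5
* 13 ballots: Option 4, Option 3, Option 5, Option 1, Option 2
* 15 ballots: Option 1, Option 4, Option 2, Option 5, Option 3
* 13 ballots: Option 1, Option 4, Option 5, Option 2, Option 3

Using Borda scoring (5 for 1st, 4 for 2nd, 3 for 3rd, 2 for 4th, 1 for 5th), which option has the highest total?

Option 1: 7×5 + 14×2 + 14×3 + 13×2 + 15×5 + 13×5 = 271
Option 2: 7×1 + 14×5 + 14×2 + 13×1 + 15×3 + 13×2 = 189
Option 3: 7×3 + 14×1 + 14×5 + 13×4 + 15×1 + 13×1 = 185
Option 4: 7×2 + 14×4 + 14×4 + 13×5 + 15×4 + 13×4 = 303
Option 5: 7×4 + 14×3 + 14×1 + 13×3 + 15×2 + 13×3 = 192

Option 4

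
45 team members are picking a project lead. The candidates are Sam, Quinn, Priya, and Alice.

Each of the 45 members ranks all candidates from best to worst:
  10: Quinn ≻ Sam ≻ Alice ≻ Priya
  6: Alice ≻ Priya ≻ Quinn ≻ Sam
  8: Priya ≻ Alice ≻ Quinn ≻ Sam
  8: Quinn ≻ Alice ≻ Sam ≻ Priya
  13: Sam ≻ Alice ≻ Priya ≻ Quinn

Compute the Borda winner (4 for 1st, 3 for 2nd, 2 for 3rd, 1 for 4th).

Sam: 10×3 + 6×1 + 8×1 + 8×2 + 13×4 = 112
Quinn: 10×4 + 6×2 + 8×2 + 8×4 + 13×1 = 113
Priya: 10×1 + 6×3 + 8×4 + 8×1 + 13×2 = 94
Alice: 10×2 + 6×4 + 8×3 + 8×3 + 13×3 = 131

Alice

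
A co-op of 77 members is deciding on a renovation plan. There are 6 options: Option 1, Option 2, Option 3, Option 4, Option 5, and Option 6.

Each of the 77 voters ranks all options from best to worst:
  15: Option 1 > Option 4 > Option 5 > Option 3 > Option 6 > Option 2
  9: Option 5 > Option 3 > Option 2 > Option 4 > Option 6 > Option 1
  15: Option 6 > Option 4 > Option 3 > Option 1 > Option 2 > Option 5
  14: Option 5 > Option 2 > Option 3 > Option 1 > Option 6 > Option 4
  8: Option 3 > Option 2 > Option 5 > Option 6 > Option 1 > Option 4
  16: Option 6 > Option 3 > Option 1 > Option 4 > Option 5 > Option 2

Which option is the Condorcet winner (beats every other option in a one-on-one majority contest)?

Option 3

Option 3 vs Option 1: 62–15
Option 3 vs Option 2: 63–14
Option 3 vs Option 4: 47–30
Option 3 vs Option 5: 39–38
Option 3 vs Option 6: 46–31
Option 3 beats every other option.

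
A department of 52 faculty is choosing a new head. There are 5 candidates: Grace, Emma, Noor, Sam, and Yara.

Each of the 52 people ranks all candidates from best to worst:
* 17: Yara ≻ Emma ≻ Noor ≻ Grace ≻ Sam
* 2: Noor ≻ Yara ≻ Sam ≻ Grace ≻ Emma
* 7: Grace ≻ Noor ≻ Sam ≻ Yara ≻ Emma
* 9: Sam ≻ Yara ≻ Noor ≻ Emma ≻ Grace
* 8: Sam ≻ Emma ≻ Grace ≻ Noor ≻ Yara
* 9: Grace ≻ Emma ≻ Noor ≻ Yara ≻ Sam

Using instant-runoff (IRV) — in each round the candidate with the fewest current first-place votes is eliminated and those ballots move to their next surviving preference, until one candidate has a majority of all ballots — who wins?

Round 1: Grace 16, Emma 0, Noor 2, Sam 17, Yara 17. Emma eliminated.
Round 2: Grace 16, Noor 2, Sam 17, Yara 17. Noor eliminated.
Round 3: Grace 16, Sam 17, Yara 19. Grace eliminated.
Round 4: Sam 24, Yara 28. Yara has a majority (≥27).

Yara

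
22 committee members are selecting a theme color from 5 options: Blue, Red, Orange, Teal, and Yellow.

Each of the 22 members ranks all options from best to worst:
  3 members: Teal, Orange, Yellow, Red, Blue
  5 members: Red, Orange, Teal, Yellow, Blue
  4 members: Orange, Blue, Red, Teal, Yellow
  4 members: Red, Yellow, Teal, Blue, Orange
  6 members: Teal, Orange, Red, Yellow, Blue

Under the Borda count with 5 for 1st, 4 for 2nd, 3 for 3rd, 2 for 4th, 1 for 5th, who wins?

Blue: 3×1 + 5×1 + 4×4 + 4×2 + 6×1 = 38
Red: 3×2 + 5×5 + 4×3 + 4×5 + 6×3 = 81
Orange: 3×4 + 5×4 + 4×5 + 4×1 + 6×4 = 80
Teal: 3×5 + 5×3 + 4×2 + 4×3 + 6×5 = 80
Yellow: 3×3 + 5×2 + 4×1 + 4×4 + 6×2 = 51

Red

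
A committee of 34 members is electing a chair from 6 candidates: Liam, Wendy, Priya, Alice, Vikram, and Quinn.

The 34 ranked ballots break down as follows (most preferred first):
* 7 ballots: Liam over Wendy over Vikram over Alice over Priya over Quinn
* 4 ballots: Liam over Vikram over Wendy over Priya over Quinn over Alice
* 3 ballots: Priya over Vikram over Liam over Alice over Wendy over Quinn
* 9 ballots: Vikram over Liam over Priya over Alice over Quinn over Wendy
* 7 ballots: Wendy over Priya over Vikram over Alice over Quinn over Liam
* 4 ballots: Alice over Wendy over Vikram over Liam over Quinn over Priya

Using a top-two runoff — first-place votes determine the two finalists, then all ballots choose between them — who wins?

Vikram

Round 1 first-place votes: Liam 11, Wendy 7, Priya 3, Alice 4, Vikram 9, Quinn 0. Liam and Vikram advance.
Runoff: Liam is ranked above Vikram on 11 ballots, Vikram above Liam on 23.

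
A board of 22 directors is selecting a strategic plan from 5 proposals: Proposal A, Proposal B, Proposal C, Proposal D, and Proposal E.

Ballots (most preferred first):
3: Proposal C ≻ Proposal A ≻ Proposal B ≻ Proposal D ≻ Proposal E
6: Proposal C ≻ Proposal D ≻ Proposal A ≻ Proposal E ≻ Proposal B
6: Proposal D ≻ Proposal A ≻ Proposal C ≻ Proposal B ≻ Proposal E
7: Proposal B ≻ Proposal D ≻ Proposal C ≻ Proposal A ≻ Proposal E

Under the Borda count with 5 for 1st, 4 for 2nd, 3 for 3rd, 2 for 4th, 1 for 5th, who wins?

Proposal D

Proposal A: 3×4 + 6×3 + 6×4 + 7×2 = 68
Proposal B: 3×3 + 6×1 + 6×2 + 7×5 = 62
Proposal C: 3×5 + 6×5 + 6×3 + 7×3 = 84
Proposal D: 3×2 + 6×4 + 6×5 + 7×4 = 88
Proposal E: 3×1 + 6×2 + 6×1 + 7×1 = 28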